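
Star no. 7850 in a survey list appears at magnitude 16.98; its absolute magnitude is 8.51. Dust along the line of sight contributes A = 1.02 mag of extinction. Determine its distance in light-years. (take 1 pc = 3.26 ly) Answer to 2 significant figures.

d ≈ 1000 ly

m − M = 5 log₁₀(d/10 pc) + A  ⇒  16.98 − (8.51) − 1.02 = 5 log₁₀(d/10)
7.450 = 5 log₁₀(d/10)
log₁₀ d = (m − M − A)/5 + 1 = 2.4900
d = 10^2.4900 = 309.0 pc
= 1007 ly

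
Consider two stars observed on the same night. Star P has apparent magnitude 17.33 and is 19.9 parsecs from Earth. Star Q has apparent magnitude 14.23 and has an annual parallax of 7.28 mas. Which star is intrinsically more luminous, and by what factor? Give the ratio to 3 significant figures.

Star Q is more luminous, by a factor of 828.

Star P: M = m − 5 log₁₀ d + 5 = 17.33 − 5·1.2989 + 5 = 15.836
Star Q: p = 7.28 mas = 7.28×10^-3″ → d = 1/p = 137.4 pc
Star Q: M = m − 5 log₁₀ d + 5 = 14.23 − 5·2.1379 + 5 = 8.541
ΔM = M_P − M_Q = 15.836 − (8.541) = 7.295; smaller M is more luminous → Star Q.
L ratio = 10^(0.4 |ΔM|) = 10^2.918 = 828.0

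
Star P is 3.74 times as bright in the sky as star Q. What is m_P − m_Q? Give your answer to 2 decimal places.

Pogson: Δm = −2.5 log₁₀(ratio) = −2.5 log₁₀(3.74) = −2.5 × 0.5729 = -1.432
Star P is brighter, so it has the smaller magnitude: the difference is negative.

m_P − m_Q ≈ -1.43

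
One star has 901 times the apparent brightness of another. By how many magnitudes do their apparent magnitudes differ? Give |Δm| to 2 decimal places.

|Δm| ≈ 7.39

Pogson: Δm = −2.5 log₁₀(ratio) = −2.5 log₁₀(901) = −2.5 × 2.9547 = -7.387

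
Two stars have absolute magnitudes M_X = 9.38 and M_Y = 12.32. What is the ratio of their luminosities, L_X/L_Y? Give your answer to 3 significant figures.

ΔM = M_X − M_Y = -2.94
L_X/L_Y = 10^(−0.4 ΔM) = 10^1.176 = 15.00

L_X/L_Y ≈ 15.0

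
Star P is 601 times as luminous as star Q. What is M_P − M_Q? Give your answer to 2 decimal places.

M_P − M_Q ≈ -6.95

Pogson: ΔM = −2.5 log₁₀(ratio) = −2.5 log₁₀(601) = −2.5 × 2.7789 = -6.947
Star P is brighter, so it has the smaller magnitude: the difference is negative.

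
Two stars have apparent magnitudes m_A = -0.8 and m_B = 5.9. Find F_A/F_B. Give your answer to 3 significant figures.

F_A/F_B ≈ 479

Magnitude difference = -6.7
Flux ratio = 10^(−0.4 Δm) = 10^(−0.4 × -6.7) = 10^2.680 = 478.6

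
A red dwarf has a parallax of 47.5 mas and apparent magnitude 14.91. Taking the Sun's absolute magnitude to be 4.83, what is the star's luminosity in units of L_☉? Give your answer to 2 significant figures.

L/L_☉ ≈ 4.1×10^-4

d = 1/p = 1000/47.5 mas = 21.05 pc
M = m − 5 log₁₀ d + 5 = 14.91 − 5·1.3233 + 5 = 13.293
M − M_☉ = 13.293 − 4.83 = 8.463
L/L_☉ = 10^(−0.4 × 8.463) = 4.117×10^-4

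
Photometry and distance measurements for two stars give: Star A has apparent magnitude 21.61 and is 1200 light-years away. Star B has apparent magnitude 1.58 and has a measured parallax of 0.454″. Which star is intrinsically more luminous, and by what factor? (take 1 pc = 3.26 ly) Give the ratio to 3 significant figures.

Star B is more luminous, by a factor of 3680.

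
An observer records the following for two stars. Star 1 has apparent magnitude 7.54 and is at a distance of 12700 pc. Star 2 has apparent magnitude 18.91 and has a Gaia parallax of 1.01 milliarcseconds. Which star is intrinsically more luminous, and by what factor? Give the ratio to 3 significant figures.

Star 1: M = m − 5 log₁₀ d + 5 = 7.54 − 5·4.1038 + 5 = -7.979
Star 2: p = 1.01 mas = 1.01×10^-3″ → d = 1/p = 990.1 pc
Star 2: M = m − 5 log₁₀ d + 5 = 18.91 − 5·2.9957 + 5 = 8.932
ΔM = M_1 − M_2 = -7.979 − (8.932) = -16.911; smaller M is more luminous → Star 1.
L ratio = 10^(0.4 |ΔM|) = 10^6.764 = 5.811×10^6

Star 1 is more luminous, by a factor of 5.81×10^6.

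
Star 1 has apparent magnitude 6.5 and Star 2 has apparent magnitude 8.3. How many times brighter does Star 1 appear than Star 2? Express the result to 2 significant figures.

Magnitude difference = -1.8
Flux ratio = 10^(−0.4 Δm) = 10^(−0.4 × -1.8) = 10^0.720 = 5.248

5.2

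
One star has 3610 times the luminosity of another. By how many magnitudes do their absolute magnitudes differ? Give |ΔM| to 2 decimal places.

Pogson: ΔM = −2.5 log₁₀(ratio) = −2.5 log₁₀(3610) = −2.5 × 3.5575 = -8.894

|ΔM| ≈ 8.89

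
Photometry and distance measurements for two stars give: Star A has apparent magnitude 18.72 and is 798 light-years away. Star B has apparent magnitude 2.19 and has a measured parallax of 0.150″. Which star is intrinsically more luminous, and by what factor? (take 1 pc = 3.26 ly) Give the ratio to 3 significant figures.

Star B is more luminous, by a factor of 3040.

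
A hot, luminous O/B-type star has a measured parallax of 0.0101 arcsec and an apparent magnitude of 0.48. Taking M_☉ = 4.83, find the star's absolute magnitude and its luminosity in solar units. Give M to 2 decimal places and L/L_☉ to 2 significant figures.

M ≈ -4.50; L/L_☉ ≈ 5400

d = 1/p = 1/0.0101″ = 99.01 pc
M = m − 5 log₁₀ d + 5 = 0.48 − 5·1.9957 + 5 = -4.498
M − M_☉ = -4.498 − 4.83 = -9.328
L/L_☉ = 10^(−0.4 × -9.328) = 5387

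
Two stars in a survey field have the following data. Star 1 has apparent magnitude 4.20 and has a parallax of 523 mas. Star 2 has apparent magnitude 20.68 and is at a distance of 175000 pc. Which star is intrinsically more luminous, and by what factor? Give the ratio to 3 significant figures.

Star 2 is more luminous, by a factor of 2140.

Star 1: p = 523 mas = 0.523″ → d = 1/p = 1.912 pc
Star 1: M = m − 5 log₁₀ d + 5 = 4.20 − 5·0.2815 + 5 = 7.793
Star 2: M = m − 5 log₁₀ d + 5 = 20.68 − 5·5.2430 + 5 = -0.535
ΔM = M_1 − M_2 = 7.793 − (-0.535) = 8.328; smaller M is more luminous → Star 2.
L ratio = 10^(0.4 |ΔM|) = 10^3.331 = 2143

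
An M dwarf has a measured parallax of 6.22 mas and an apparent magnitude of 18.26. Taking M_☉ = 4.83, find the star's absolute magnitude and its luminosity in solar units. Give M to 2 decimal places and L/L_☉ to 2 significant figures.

M ≈ 12.23; L/L_☉ ≈ 1.1×10^-3

d = 1/p = 1000/6.22 mas = 160.8 pc
M = m − 5 log₁₀ d + 5 = 18.26 − 5·2.2062 + 5 = 12.229
M − M_☉ = 12.229 − 4.83 = 7.399
L/L_☉ = 10^(−0.4 × 7.399) = 1.098×10^-3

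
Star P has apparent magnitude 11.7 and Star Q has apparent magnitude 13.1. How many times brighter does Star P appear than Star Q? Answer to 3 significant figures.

Magnitude difference = -1.4
Flux ratio = 10^(−0.4 Δm) = 10^(−0.4 × -1.4) = 10^0.560 = 3.631

3.63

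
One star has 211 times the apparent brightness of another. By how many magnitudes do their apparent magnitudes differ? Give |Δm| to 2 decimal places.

|Δm| ≈ 5.81

Pogson: Δm = −2.5 log₁₀(ratio) = −2.5 log₁₀(211) = −2.5 × 2.3243 = -5.811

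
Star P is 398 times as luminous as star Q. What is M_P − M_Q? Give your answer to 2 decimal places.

M_P − M_Q ≈ -6.50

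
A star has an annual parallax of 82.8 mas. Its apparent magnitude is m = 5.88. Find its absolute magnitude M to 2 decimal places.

M ≈ 5.47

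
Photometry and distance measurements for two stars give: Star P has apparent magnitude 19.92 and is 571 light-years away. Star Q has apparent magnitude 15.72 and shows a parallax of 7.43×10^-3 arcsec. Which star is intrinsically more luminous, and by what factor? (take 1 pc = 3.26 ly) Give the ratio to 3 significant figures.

Star Q is more luminous, by a factor of 28.3.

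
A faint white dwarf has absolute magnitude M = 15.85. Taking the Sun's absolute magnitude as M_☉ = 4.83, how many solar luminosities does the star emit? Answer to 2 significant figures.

M − M_☉ = 15.85 − 4.83 = 11.020
L/L_☉ = 10^(−0.4 (M − M_☉)) = 10^-4.408 = 3.908×10^-5

L/L_☉ ≈ 3.9×10^-5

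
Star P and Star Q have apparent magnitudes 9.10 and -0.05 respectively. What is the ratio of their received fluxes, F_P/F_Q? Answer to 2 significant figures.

Magnitude difference = 9.15
Flux ratio = 10^(−0.4 Δm) = 10^(−0.4 × 9.15) = 10^-3.660 = 2.188×10^-4

F_P/F_Q ≈ 2.2×10^-4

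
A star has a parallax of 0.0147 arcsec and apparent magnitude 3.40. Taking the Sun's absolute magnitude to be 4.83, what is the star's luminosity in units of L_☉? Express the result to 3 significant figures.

d = 1/p = 1/0.0147″ = 68.03 pc
M = m − 5 log₁₀ d + 5 = 3.40 − 5·1.8327 + 5 = -0.763
M − M_☉ = -0.763 − 4.83 = -5.593
L/L_☉ = 10^(−0.4 × -5.593) = 172.7

L/L_☉ ≈ 173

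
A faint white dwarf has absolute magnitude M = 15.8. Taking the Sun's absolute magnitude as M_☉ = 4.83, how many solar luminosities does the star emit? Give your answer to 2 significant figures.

L/L_☉ ≈ 4.1×10^-5

M − M_☉ = 15.8 − 4.83 = 10.970
L/L_☉ = 10^(−0.4 (M − M_☉)) = 10^-4.388 = 4.093×10^-5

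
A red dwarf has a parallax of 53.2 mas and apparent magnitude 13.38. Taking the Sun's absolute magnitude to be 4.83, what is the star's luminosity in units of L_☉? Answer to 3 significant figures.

L/L_☉ ≈ 1.34×10^-3

d = 1/p = 1000/53.2 mas = 18.80 pc
M = m − 5 log₁₀ d + 5 = 13.38 − 5·1.2741 + 5 = 12.010
M − M_☉ = 12.010 − 4.83 = 7.180
L/L_☉ = 10^(−0.4 × 7.180) = 1.343×10^-3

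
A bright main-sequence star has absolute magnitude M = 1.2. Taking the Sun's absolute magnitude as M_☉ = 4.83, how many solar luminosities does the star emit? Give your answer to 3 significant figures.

L/L_☉ ≈ 28.3

M − M_☉ = 1.2 − 4.83 = -3.630
L/L_☉ = 10^(−0.4 (M − M_☉)) = 10^1.452 = 28.31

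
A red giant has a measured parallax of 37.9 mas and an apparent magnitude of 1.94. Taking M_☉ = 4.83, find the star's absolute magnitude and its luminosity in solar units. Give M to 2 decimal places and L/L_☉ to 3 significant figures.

M ≈ -0.17; L/L_☉ ≈ 99.7

d = 1/p = 1000/37.9 mas = 26.39 pc
M = m − 5 log₁₀ d + 5 = 1.94 − 5·1.4214 + 5 = -0.167
M − M_☉ = -0.167 − 4.83 = -4.997
L/L_☉ = 10^(−0.4 × -4.997) = 99.71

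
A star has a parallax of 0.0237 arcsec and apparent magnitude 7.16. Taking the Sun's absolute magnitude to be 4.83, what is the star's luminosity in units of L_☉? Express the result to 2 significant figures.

L/L_☉ ≈ 2.1

d = 1/p = 1/0.0237″ = 42.19 pc
M = m − 5 log₁₀ d + 5 = 7.16 − 5·1.6253 + 5 = 4.034
M − M_☉ = 4.034 − 4.83 = -0.796
L/L_☉ = 10^(−0.4 × -0.796) = 2.082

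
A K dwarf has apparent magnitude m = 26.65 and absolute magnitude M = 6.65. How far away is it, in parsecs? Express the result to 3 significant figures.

μ = m − M = 20.000
m − M = 5 log₁₀ d − 5
log₁₀ d = (m − M)/5 + 1 = 5.0000
d = 10^5.0000 = 100000 pc

d ≈ 100000 pc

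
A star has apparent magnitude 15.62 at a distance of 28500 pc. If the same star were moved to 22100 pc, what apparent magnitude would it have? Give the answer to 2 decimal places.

m ≈ 15.07

Flux ∝ 1/d², so Δm = 5 log₁₀(d₂/d₁) = 5 log₁₀(22100/28500) = -0.552
m₂ = m₁ + Δm = 15.62 + (-0.552) = 15.068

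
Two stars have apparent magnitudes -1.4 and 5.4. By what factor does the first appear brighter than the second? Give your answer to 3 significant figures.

Magnitude difference = -6.8
Flux ratio = 10^(−0.4 Δm) = 10^(−0.4 × -6.8) = 10^2.720 = 524.8

525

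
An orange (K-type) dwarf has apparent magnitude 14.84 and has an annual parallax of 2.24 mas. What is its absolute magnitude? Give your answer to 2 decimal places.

M ≈ 6.59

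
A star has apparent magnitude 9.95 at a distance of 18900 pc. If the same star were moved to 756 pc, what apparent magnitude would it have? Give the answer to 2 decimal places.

Flux ∝ 1/d², so Δm = 5 log₁₀(d₂/d₁) = 5 log₁₀(756/18900) = -6.990
m₂ = m₁ + Δm = 9.95 + (-6.990) = 2.960

m ≈ 2.96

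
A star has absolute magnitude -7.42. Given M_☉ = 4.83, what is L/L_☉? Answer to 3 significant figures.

L/L_☉ ≈ 79400

M − M_☉ = -7.42 − 4.83 = -12.250
L/L_☉ = 10^(−0.4 (M − M_☉)) = 10^4.900 = 79430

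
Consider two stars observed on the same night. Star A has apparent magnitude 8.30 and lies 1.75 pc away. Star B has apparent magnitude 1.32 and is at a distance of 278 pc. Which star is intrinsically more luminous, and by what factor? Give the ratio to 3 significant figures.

Star B is more luminous, by a factor of 1.56×10^7.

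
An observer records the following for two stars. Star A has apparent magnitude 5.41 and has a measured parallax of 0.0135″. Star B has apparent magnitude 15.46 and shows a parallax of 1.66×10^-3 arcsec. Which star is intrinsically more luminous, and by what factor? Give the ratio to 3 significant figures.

Star A: d = 1/p = 1/0.0135″ = 74.07 pc
Star A: M = m − 5 log₁₀ d + 5 = 5.41 − 5·1.8697 + 5 = 1.062
Star B: d = 1/p = 1/1.66×10^-3″ = 602.4 pc
Star B: M = m − 5 log₁₀ d + 5 = 15.46 − 5·2.7799 + 5 = 6.561
ΔM = M_A − M_B = 1.062 − (6.561) = -5.499; smaller M is more luminous → Star A.
L ratio = 10^(0.4 |ΔM|) = 10^2.200 = 158.3

Star A is more luminous, by a factor of 158.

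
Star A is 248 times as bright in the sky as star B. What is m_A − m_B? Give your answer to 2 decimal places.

m_A − m_B ≈ -5.99

Pogson: Δm = −2.5 log₁₀(ratio) = −2.5 log₁₀(248) = −2.5 × 2.3945 = -5.986
Star A is brighter, so it has the smaller magnitude: the difference is negative.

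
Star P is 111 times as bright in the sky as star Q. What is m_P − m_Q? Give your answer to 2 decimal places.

Pogson: Δm = −2.5 log₁₀(ratio) = −2.5 log₁₀(111) = −2.5 × 2.0453 = -5.113
Star P is brighter, so it has the smaller magnitude: the difference is negative.

m_P − m_Q ≈ -5.11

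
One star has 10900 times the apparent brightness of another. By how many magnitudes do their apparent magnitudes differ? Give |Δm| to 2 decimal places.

Pogson: Δm = −2.5 log₁₀(ratio) = −2.5 log₁₀(10900) = −2.5 × 4.0374 = -10.094

|Δm| ≈ 10.09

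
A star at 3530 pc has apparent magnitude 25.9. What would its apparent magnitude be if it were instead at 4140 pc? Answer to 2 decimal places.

m ≈ 26.25

Flux ∝ 1/d², so Δm = 5 log₁₀(d₂/d₁) = 5 log₁₀(4140/3530) = 0.346
m₂ = m₁ + Δm = 25.9 + (0.346) = 26.246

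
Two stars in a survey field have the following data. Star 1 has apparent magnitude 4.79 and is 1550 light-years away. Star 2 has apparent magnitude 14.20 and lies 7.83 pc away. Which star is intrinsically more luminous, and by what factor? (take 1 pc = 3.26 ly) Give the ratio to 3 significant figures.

Star 1: d = 1550 ly / 3.26 = 475.5 pc
Star 1: M = m − 5 log₁₀ d + 5 = 4.79 − 5·2.6771 + 5 = -3.596
Star 2: M = m − 5 log₁₀ d + 5 = 14.20 − 5·0.8938 + 5 = 14.731
ΔM = M_1 − M_2 = -3.596 − (14.731) = -18.327; smaller M is more luminous → Star 1.
L ratio = 10^(0.4 |ΔM|) = 10^7.331 = 2.141×10^7

Star 1 is more luminous, by a factor of 2.14×10^7.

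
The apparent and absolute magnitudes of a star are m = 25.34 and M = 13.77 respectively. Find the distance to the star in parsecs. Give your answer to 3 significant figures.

Distance modulus: m − M = 25.34 − (13.77) = 11.570
m − M = 5 log₁₀ d − 5
log₁₀ d = (m − M)/5 + 1 = 3.3140
d = 10^3.3140 = 2061 pc

d ≈ 2060 pc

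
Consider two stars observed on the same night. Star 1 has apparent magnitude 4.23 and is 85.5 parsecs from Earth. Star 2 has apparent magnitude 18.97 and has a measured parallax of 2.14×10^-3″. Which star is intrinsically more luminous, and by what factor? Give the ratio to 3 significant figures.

Star 1 is more luminous, by a factor of 26300.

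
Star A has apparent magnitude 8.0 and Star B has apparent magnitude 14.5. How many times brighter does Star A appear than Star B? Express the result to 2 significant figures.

Δm = 8.0 − (14.5) = -6.5
Flux ratio = 10^(−0.4 Δm) = 10^(−0.4 × -6.5) = 10^2.600 = 398.1

400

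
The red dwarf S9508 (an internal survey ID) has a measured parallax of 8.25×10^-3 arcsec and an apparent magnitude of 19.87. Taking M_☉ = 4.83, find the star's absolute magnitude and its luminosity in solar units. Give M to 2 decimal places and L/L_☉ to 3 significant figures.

M ≈ 14.45; L/L_☉ ≈ 1.42×10^-4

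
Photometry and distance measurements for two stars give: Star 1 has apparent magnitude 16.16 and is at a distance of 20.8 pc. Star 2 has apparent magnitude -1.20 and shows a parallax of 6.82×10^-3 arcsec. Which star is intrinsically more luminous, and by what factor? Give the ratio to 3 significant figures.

Star 1: M = m − 5 log₁₀ d + 5 = 16.16 − 5·1.3181 + 5 = 14.570
Star 2: d = 1/p = 1/6.82×10^-3″ = 146.6 pc
Star 2: M = m − 5 log₁₀ d + 5 = -1.20 − 5·2.1662 + 5 = -7.031
ΔM = M_1 − M_2 = 14.570 − (-7.031) = 21.601; smaller M is more luminous → Star 2.
L ratio = 10^(0.4 |ΔM|) = 10^8.640 = 4.368×10^8

Star 2 is more luminous, by a factor of 4.37×10^8.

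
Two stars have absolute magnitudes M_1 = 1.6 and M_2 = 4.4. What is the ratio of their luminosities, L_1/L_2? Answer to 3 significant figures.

ΔM = M_1 − M_2 = -2.8
L_1/L_2 = 10^(−0.4 ΔM) = 10^1.120 = 13.18

L_1/L_2 ≈ 13.2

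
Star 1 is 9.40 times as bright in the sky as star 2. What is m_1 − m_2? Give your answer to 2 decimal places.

m_1 − m_2 ≈ -2.43

Pogson: Δm = −2.5 log₁₀(ratio) = −2.5 log₁₀(9.40) = −2.5 × 0.9731 = -2.433
Star 1 is brighter, so it has the smaller magnitude: the difference is negative.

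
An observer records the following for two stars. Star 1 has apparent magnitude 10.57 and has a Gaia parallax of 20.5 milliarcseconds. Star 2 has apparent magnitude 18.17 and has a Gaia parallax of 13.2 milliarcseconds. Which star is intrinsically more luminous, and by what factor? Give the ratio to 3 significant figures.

Star 1 is more luminous, by a factor of 455.

Star 1: p = 20.5 mas = 0.0205″ → d = 1/p = 48.78 pc
Star 1: M = m − 5 log₁₀ d + 5 = 10.57 − 5·1.6882 + 5 = 7.129
Star 2: p = 13.2 mas = 0.0132″ → d = 1/p = 75.76 pc
Star 2: M = m − 5 log₁₀ d + 5 = 18.17 − 5·1.8794 + 5 = 13.773
ΔM = M_1 − M_2 = 7.129 − (13.773) = -6.644; smaller M is more luminous → Star 1.
L ratio = 10^(0.4 |ΔM|) = 10^2.658 = 454.6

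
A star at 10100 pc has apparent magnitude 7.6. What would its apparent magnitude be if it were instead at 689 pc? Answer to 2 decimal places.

m ≈ 1.77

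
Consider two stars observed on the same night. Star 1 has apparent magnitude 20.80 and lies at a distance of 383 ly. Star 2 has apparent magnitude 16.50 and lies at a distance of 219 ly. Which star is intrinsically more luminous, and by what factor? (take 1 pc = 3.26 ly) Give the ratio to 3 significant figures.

Star 1: d = 383 ly / 3.26 = 117.5 pc
Star 1: M = m − 5 log₁₀ d + 5 = 20.80 − 5·2.0700 + 5 = 15.450
Star 2: d = 219 ly / 3.26 = 67.18 pc
Star 2: M = m − 5 log₁₀ d + 5 = 16.50 − 5·1.8272 + 5 = 12.364
ΔM = M_1 − M_2 = 15.450 − (12.364) = 3.086; smaller M is more luminous → Star 2.
L ratio = 10^(0.4 |ΔM|) = 10^1.234 = 17.16

Star 2 is more luminous, by a factor of 17.2.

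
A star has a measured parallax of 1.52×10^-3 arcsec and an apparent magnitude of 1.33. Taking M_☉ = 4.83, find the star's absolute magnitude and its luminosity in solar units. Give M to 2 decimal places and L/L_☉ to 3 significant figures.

M ≈ -7.76; L/L_☉ ≈ 109000

d = 1/p = 1/1.52×10^-3″ = 657.9 pc
M = m − 5 log₁₀ d + 5 = 1.33 − 5·2.8182 + 5 = -7.761
M − M_☉ = -7.761 − 4.83 = -12.591
L/L_☉ = 10^(−0.4 × -12.591) = 108700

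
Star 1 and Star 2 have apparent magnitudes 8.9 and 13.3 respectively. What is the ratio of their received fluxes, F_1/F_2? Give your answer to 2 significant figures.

Δm = 8.9 − (13.3) = -4.4
Flux ratio = 10^(−0.4 Δm) = 10^(−0.4 × -4.4) = 10^1.760 = 57.54

F_1/F_2 ≈ 58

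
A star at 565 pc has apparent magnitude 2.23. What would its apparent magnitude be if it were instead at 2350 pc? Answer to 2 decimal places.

m ≈ 5.33

Flux ∝ 1/d², so Δm = 5 log₁₀(d₂/d₁) = 5 log₁₀(2350/565) = 3.095
m₂ = m₁ + Δm = 2.23 + (3.095) = 5.325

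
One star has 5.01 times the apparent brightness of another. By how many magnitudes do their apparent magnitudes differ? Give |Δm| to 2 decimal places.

Pogson: Δm = −2.5 log₁₀(ratio) = −2.5 log₁₀(5.01) = −2.5 × 0.6998 = -1.750

|Δm| ≈ 1.75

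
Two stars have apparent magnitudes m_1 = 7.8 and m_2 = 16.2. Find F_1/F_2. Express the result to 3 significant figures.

F_1/F_2 ≈ 2290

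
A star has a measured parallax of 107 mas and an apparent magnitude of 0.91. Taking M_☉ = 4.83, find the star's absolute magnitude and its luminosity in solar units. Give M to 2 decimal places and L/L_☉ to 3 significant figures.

M ≈ 1.06; L/L_☉ ≈ 32.3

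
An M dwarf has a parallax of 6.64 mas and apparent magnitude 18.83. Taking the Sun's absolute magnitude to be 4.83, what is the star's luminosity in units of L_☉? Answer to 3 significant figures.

d = 1/p = 1000/6.64 mas = 150.6 pc
M = m − 5 log₁₀ d + 5 = 18.83 − 5·2.1778 + 5 = 12.941
M − M_☉ = 12.941 − 4.83 = 8.111
L/L_☉ = 10^(−0.4 × 8.111) = 5.697×10^-4

L/L_☉ ≈ 5.70×10^-4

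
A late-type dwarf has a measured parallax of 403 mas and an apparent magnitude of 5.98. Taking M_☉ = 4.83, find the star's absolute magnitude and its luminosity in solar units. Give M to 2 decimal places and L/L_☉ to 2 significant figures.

d = 1/p = 1000/403 mas = 2.481 pc
M = m − 5 log₁₀ d + 5 = 5.98 − 5·0.3947 + 5 = 9.007
M − M_☉ = 9.007 − 4.83 = 4.177
L/L_☉ = 10^(−0.4 × 4.177) = 0.02135

M ≈ 9.01; L/L_☉ ≈ 0.021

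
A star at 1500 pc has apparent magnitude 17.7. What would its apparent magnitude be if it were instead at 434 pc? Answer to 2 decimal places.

m ≈ 15.01

Flux ∝ 1/d², so Δm = 5 log₁₀(d₂/d₁) = 5 log₁₀(434/1500) = -2.693
m₂ = m₁ + Δm = 17.7 + (-2.693) = 15.007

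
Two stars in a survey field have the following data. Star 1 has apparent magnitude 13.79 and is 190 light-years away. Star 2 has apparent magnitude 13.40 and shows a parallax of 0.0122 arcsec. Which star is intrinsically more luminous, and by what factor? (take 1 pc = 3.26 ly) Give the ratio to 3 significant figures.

Star 1: d = 190 ly / 3.26 = 58.28 pc
Star 1: M = m − 5 log₁₀ d + 5 = 13.79 − 5·1.7655 + 5 = 9.962
Star 2: d = 1/p = 1/0.0122″ = 81.97 pc
Star 2: M = m − 5 log₁₀ d + 5 = 13.40 − 5·1.9136 + 5 = 8.832
ΔM = M_1 − M_2 = 9.962 − (8.832) = 1.131; smaller M is more luminous → Star 2.
L ratio = 10^(0.4 |ΔM|) = 10^0.452 = 2.833

Star 2 is more luminous, by a factor of 2.83.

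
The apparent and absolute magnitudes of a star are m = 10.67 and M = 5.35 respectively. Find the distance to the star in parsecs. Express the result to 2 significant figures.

d ≈ 120 pc

μ = m − M = 5.320
m − M = 5 log₁₀ d − 5
log₁₀ d = (m − M)/5 + 1 = 2.0640
d = 10^2.0640 = 115.9 pc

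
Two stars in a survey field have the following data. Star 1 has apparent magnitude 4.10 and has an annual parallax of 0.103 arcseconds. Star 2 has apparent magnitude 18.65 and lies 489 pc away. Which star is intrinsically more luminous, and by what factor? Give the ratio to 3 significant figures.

Star 1 is more luminous, by a factor of 260.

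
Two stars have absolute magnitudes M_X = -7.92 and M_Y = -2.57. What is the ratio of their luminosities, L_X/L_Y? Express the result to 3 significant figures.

ΔM = M_X − M_Y = -5.35
L_X/L_Y = 10^(−0.4 ΔM) = 10^2.140 = 138.0

L_X/L_Y ≈ 138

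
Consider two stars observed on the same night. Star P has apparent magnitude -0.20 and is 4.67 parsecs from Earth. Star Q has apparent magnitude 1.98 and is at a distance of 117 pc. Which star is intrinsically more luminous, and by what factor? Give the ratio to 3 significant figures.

Star P: M = m − 5 log₁₀ d + 5 = -0.20 − 5·0.6693 + 5 = 1.453
Star Q: M = m − 5 log₁₀ d + 5 = 1.98 − 5·2.0682 + 5 = -3.361
ΔM = M_P − M_Q = 1.453 − (-3.361) = 4.814; smaller M is more luminous → Star Q.
L ratio = 10^(0.4 |ΔM|) = 10^1.926 = 84.28

Star Q is more luminous, by a factor of 84.3.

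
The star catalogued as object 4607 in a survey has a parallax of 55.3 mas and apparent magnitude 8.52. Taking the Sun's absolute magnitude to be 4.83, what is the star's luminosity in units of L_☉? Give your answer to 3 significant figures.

L/L_☉ ≈ 0.109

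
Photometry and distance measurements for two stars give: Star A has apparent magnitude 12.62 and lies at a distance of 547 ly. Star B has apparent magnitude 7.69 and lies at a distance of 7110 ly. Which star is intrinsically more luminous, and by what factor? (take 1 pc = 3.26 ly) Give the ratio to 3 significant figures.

Star B is more luminous, by a factor of 15800.

Star A: d = 547 ly / 3.26 = 167.8 pc
Star A: M = m − 5 log₁₀ d + 5 = 12.62 − 5·2.2248 + 5 = 6.496
Star B: d = 7110 ly / 3.26 = 2181 pc
Star B: M = m − 5 log₁₀ d + 5 = 7.69 − 5·3.3387 + 5 = -4.003
ΔM = M_A − M_B = 6.496 − (-4.003) = 10.499; smaller M is more luminous → Star B.
L ratio = 10^(0.4 |ΔM|) = 10^4.200 = 15840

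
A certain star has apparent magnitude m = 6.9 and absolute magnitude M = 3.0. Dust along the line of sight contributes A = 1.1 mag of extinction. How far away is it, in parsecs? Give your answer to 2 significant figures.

d ≈ 36 pc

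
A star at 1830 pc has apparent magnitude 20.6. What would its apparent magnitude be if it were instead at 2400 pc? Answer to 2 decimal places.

Flux ∝ 1/d², so Δm = 5 log₁₀(d₂/d₁) = 5 log₁₀(2400/1830) = 0.589
m₂ = m₁ + Δm = 20.6 + (0.589) = 21.189

m ≈ 21.19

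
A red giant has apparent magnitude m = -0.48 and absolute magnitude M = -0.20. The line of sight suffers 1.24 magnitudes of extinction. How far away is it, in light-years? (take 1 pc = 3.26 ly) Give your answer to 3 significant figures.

d ≈ 16.2 ly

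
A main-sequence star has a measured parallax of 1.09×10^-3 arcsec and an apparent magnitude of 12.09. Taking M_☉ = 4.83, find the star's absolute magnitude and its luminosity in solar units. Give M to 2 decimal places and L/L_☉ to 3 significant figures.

d = 1/p = 1/1.09×10^-3″ = 917.4 pc
M = m − 5 log₁₀ d + 5 = 12.09 − 5·2.9626 + 5 = 2.277
M − M_☉ = 2.277 − 4.83 = -2.553
L/L_☉ = 10^(−0.4 × -2.553) = 10.50

M ≈ 2.28; L/L_☉ ≈ 10.5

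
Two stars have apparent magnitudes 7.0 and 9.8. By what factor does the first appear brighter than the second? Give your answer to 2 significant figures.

13

Magnitude difference = -2.8
Flux ratio = 10^(−0.4 Δm) = 10^(−0.4 × -2.8) = 10^1.120 = 13.18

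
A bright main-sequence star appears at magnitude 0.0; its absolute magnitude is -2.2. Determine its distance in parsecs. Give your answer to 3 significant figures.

μ = m − M = 2.200
m − M = 5 log₁₀ d − 5
log₁₀ d = (m − M)/5 + 1 = 1.4400
d = 10^1.4400 = 27.54 pc

d ≈ 27.5 pc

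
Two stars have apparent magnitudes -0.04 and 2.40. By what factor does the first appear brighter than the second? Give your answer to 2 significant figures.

Δm = -0.04 − (2.40) = -2.44
Flux ratio = 10^(−0.4 Δm) = 10^(−0.4 × -2.44) = 10^0.976 = 9.462

9.5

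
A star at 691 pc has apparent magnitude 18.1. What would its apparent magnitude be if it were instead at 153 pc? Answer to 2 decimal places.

Flux ∝ 1/d², so Δm = 5 log₁₀(d₂/d₁) = 5 log₁₀(153/691) = -3.274
m₂ = m₁ + Δm = 18.1 + (-3.274) = 14.826

m ≈ 14.83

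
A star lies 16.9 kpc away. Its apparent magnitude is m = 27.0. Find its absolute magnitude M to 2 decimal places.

M ≈ 10.86

d = 16.9 kpc = 16900 pc
5 log₁₀(d/10 pc) = 5 log₁₀(16900) − 5 = 16.139
M = m − 5 log₁₀(d/10) = 27.0 − 16.139 = 10.861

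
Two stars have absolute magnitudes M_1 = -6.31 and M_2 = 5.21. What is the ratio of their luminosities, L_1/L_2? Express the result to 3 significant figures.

ΔM = M_1 − M_2 = -11.52
L_1/L_2 = 10^(−0.4 ΔM) = 10^4.608 = 40550

L_1/L_2 ≈ 40600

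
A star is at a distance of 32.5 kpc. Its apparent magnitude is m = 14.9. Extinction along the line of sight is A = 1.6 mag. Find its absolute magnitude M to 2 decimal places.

d = 32.5 kpc = 32500 pc
5 log₁₀(d/10 pc) = 5 log₁₀(32500) − 5 = 17.559
M = m − 5 log₁₀(d/10) − A = 14.9 − 17.559 − 1.6 = -4.259

M ≈ -4.26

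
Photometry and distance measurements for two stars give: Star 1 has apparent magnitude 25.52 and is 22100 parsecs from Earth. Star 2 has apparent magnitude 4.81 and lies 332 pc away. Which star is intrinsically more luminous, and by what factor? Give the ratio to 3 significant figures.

Star 1: M = m − 5 log₁₀ d + 5 = 25.52 − 5·4.3444 + 5 = 8.798
Star 2: M = m − 5 log₁₀ d + 5 = 4.81 − 5·2.5211 + 5 = -2.796
ΔM = M_1 − M_2 = 8.798 − (-2.796) = 11.594; smaller M is more luminous → Star 2.
L ratio = 10^(0.4 |ΔM|) = 10^4.637 = 43400

Star 2 is more luminous, by a factor of 43400.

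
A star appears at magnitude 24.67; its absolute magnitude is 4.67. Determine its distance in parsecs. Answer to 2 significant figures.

Distance modulus: m − M = 24.67 − (4.67) = 20.000
m − M = 5 log₁₀ d − 5
log₁₀ d = (m − M)/5 + 1 = 5.0000
d = 10^5.0000 = 100000 pc

d ≈ 100000 pc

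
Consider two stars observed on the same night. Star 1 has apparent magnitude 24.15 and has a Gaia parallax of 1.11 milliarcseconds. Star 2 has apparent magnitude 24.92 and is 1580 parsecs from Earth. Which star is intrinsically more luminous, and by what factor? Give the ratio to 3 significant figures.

Star 2 is more luminous, by a factor of 1.51.

Star 1: p = 1.11 mas = 1.11×10^-3″ → d = 1/p = 900.9 pc
Star 1: M = m − 5 log₁₀ d + 5 = 24.15 − 5·2.9547 + 5 = 14.377
Star 2: M = m − 5 log₁₀ d + 5 = 24.92 − 5·3.1987 + 5 = 13.927
ΔM = M_1 − M_2 = 14.377 − (13.927) = 0.450; smaller M is more luminous → Star 2.
L ratio = 10^(0.4 |ΔM|) = 10^0.180 = 1.513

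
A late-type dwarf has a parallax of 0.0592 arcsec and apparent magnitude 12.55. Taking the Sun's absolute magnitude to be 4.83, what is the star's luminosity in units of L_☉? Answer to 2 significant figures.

L/L_☉ ≈ 2.3×10^-3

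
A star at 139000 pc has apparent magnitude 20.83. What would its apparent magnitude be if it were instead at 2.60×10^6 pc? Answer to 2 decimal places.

m ≈ 27.19

Flux ∝ 1/d², so Δm = 5 log₁₀(d₂/d₁) = 5 log₁₀(2.60×10^6/139000) = 6.360
m₂ = m₁ + Δm = 20.83 + (6.360) = 27.190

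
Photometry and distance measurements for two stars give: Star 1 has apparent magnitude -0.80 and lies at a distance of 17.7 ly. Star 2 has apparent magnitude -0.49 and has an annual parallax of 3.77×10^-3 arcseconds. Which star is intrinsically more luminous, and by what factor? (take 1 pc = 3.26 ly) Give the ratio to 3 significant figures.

Star 2 is more luminous, by a factor of 1790.

Star 1: d = 17.7 ly / 3.26 = 5.429 pc
Star 1: M = m − 5 log₁₀ d + 5 = -0.80 − 5·0.7348 + 5 = 0.526
Star 2: d = 1/p = 1/3.77×10^-3″ = 265.3 pc
Star 2: M = m − 5 log₁₀ d + 5 = -0.49 − 5·2.4237 + 5 = -7.608
ΔM = M_1 − M_2 = 0.526 − (-7.608) = 8.135; smaller M is more luminous → Star 2.
L ratio = 10^(0.4 |ΔM|) = 10^3.254 = 1794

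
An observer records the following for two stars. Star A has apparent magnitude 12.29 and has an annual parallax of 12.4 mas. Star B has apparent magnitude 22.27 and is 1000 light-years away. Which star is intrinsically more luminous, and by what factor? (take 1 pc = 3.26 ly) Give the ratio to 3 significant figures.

Star A: p = 12.4 mas = 0.0124″ → d = 1/p = 80.65 pc
Star A: M = m − 5 log₁₀ d + 5 = 12.29 − 5·1.9066 + 5 = 7.757
Star B: d = 1000 ly / 3.26 = 306.7 pc
Star B: M = m − 5 log₁₀ d + 5 = 22.27 − 5·2.4868 + 5 = 14.836
ΔM = M_A − M_B = 7.757 − (14.836) = -7.079; smaller M is more luminous → Star A.
L ratio = 10^(0.4 |ΔM|) = 10^2.832 = 678.6

Star A is more luminous, by a factor of 679.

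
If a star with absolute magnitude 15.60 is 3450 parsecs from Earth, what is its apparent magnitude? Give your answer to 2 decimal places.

m = M + 5 log₁₀ d − 5 = 15.60 + 5·3.5378 − 5 = 28.289

m ≈ 28.29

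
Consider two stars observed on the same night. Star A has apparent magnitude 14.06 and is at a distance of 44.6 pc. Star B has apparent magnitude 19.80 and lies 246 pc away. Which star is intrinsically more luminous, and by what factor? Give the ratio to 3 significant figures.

Star A: M = m − 5 log₁₀ d + 5 = 14.06 − 5·1.6493 + 5 = 10.813
Star B: M = m − 5 log₁₀ d + 5 = 19.80 − 5·2.3909 + 5 = 12.845
ΔM = M_A − M_B = 10.813 − (12.845) = -2.032; smaller M is more luminous → Star A.
L ratio = 10^(0.4 |ΔM|) = 10^0.813 = 6.498

Star A is more luminous, by a factor of 6.50.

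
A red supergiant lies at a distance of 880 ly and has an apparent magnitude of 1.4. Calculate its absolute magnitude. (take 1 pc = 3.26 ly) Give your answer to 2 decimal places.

M ≈ -5.76

d = 880 ly / 3.26 = 269.9 pc
5 log₁₀(d/10 pc) = 5 log₁₀(269.9) − 5 = 7.156
M = m − 5 log₁₀(d/10) = 1.4 − 7.156 = -5.756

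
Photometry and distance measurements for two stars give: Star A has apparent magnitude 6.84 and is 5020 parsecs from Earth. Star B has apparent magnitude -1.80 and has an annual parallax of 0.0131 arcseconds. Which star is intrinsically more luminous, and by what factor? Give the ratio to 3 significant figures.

Star A is more luminous, by a factor of 1.51.

Star A: M = m − 5 log₁₀ d + 5 = 6.84 − 5·3.7007 + 5 = -6.664
Star B: d = 1/p = 1/0.0131″ = 76.34 pc
Star B: M = m − 5 log₁₀ d + 5 = -1.80 − 5·1.8827 + 5 = -6.214
ΔM = M_A − M_B = -6.664 − (-6.214) = -0.450; smaller M is more luminous → Star A.
L ratio = 10^(0.4 |ΔM|) = 10^0.180 = 1.513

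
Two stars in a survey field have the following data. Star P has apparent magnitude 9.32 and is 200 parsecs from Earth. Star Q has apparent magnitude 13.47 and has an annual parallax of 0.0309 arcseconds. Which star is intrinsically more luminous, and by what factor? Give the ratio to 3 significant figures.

Star P: M = m − 5 log₁₀ d + 5 = 9.32 − 5·2.3010 + 5 = 2.815
Star Q: d = 1/p = 1/0.0309″ = 32.36 pc
Star Q: M = m − 5 log₁₀ d + 5 = 13.47 − 5·1.5100 + 5 = 10.920
ΔM = M_P − M_Q = 2.815 − (10.920) = -8.105; smaller M is more luminous → Star P.
L ratio = 10^(0.4 |ΔM|) = 10^3.242 = 1746

Star P is more luminous, by a factor of 1750.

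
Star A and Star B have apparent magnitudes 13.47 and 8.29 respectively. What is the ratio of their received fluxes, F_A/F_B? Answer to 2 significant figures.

F_A/F_B ≈ 8.5×10^-3

Magnitude difference = 5.18
Flux ratio = 10^(−0.4 Δm) = 10^(−0.4 × 5.18) = 10^-2.072 = 8.472×10^-3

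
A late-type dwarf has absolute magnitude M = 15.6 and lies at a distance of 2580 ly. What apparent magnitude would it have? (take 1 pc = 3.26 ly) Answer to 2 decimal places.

m ≈ 25.09

d = 2580 ly / 3.26 = 791.4 pc
m = M + 5 log₁₀ d − 5 = 15.6 + 5·2.8984 − 5 = 25.092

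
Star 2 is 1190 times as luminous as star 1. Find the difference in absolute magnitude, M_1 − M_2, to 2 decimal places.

M_1 − M_2 ≈ 7.69

Pogson: ΔM = −2.5 log₁₀(ratio) = −2.5 log₁₀(1190) = −2.5 × 3.0755 = -7.689
Star 2 is brighter so has the smaller magnitude: M_1 − M_2 is positive.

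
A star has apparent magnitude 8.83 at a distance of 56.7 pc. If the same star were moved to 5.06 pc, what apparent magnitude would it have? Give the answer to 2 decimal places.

Flux ∝ 1/d², so Δm = 5 log₁₀(d₂/d₁) = 5 log₁₀(5.06/56.7) = -5.247
m₂ = m₁ + Δm = 8.83 + (-5.247) = 3.583

m ≈ 3.58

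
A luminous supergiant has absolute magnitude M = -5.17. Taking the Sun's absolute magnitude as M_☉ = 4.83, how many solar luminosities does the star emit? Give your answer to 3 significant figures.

M − M_☉ = -5.17 − 4.83 = -10.000
L/L_☉ = 10^(−0.4 (M − M_☉)) = 10^4.000 = 10000

L/L_☉ ≈ 10000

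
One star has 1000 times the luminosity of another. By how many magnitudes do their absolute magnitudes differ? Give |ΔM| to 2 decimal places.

Pogson: ΔM = −2.5 log₁₀(ratio) = −2.5 log₁₀(1000) = −2.5 × 3.0000 = -7.500

|ΔM| ≈ 7.50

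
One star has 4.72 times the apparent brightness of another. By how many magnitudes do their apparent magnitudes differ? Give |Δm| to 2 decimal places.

Pogson: Δm = −2.5 log₁₀(ratio) = −2.5 log₁₀(4.72) = −2.5 × 0.6739 = -1.685

|Δm| ≈ 1.68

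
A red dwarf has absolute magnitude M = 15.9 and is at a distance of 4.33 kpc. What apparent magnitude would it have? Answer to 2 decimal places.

m ≈ 29.08

d = 4.33 kpc = 4330 pc
m = M + 5 log₁₀ d − 5 = 15.9 + 5·3.6365 − 5 = 29.082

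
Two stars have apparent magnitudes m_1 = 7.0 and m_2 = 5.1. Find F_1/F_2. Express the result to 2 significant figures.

F_1/F_2 ≈ 0.17

Magnitude difference = 1.9
Flux ratio = 10^(−0.4 Δm) = 10^(−0.4 × 1.9) = 10^-0.760 = 0.1738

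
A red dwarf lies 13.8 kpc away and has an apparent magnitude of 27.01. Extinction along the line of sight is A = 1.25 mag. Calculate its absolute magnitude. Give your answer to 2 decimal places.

d = 13.8 kpc = 13800 pc
5 log₁₀(d/10 pc) = 5 log₁₀(13800) − 5 = 15.699
M = m − 5 log₁₀(d/10) − A = 27.01 − 15.699 − 1.25 = 10.061

M ≈ 10.06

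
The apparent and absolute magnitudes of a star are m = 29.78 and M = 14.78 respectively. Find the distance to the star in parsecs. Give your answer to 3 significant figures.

d ≈ 10000 pc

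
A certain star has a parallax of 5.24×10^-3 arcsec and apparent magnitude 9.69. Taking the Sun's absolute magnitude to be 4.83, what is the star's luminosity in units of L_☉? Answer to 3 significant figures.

d = 1/p = 1/5.24×10^-3″ = 190.8 pc
M = m − 5 log₁₀ d + 5 = 9.69 − 5·2.2807 + 5 = 3.287
M − M_☉ = 3.287 − 4.83 = -1.543
L/L_☉ = 10^(−0.4 × -1.543) = 4.143

L/L_☉ ≈ 4.14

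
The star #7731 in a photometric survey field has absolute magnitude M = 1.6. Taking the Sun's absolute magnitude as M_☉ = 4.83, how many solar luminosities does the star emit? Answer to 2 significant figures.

L/L_☉ ≈ 20

M − M_☉ = 1.6 − 4.83 = -3.230
L/L_☉ = 10^(−0.4 (M − M_☉)) = 10^1.292 = 19.59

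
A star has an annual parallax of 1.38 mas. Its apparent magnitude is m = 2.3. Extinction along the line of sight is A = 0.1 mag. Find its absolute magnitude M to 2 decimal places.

p = 1.38 mas = 1.38×10^-3″ → d = 1/p = 724.6 pc
5 log₁₀(d/10 pc) = 5 log₁₀(724.6) − 5 = 9.301
M = m − 5 log₁₀(d/10) − A = 2.3 − 9.301 − 0.1 = -7.101

M ≈ -7.10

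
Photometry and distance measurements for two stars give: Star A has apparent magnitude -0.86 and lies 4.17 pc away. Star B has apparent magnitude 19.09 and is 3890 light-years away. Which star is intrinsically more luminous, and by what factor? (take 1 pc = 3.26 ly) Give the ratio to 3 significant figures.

Star A is more luminous, by a factor of 1170.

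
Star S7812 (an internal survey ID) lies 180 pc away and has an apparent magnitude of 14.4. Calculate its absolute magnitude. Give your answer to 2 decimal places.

5 log₁₀(d/10 pc) = 5 log₁₀(180.0) − 5 = 6.276
M = m − 5 log₁₀(d/10) = 14.4 − 6.276 = 8.124

M ≈ 8.12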